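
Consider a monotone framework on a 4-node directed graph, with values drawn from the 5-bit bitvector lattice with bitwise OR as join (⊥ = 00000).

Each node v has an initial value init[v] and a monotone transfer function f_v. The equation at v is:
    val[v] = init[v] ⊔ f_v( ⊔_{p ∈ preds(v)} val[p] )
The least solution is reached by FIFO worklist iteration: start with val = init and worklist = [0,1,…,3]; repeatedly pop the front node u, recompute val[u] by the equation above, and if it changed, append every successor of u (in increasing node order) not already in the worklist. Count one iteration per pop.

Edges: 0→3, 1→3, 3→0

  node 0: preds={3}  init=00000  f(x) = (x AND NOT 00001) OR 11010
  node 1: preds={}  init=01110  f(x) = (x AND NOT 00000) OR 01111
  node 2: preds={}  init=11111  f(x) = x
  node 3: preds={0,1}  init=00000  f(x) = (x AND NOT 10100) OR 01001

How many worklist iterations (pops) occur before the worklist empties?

Trace (5 dequeues):
  [1] u=0 | in 00000 | out 11010 | prev 00000 | push {}
  [2] u=1 | in 00000 | out 01111 | prev 01110 | push {}
  [3] u=2 | in 00000 | out 11111 | ==
  [4] u=3 | in 11111 | out 01011 | prev 00000 | push {0}
  [5] u=0 | in 01011 | out 11010 | ==

Converged values:
  [0] 11010
  [1] 01111
  [2] 11111
  [3] 01011

5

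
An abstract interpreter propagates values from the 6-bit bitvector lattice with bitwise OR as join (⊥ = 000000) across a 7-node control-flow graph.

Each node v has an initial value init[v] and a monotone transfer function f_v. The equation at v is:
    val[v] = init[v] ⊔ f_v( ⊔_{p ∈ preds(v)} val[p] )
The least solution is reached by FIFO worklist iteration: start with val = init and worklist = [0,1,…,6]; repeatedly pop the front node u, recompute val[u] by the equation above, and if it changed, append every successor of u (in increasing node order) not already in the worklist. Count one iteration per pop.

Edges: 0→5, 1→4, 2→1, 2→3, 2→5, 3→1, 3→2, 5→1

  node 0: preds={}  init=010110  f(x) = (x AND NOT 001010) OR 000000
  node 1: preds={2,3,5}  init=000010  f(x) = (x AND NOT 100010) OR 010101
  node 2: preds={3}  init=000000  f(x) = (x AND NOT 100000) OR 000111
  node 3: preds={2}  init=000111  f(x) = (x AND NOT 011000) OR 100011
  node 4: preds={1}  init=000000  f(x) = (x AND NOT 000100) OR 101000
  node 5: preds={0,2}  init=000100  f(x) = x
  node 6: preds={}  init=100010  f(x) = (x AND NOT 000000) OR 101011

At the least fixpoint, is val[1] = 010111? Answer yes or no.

Worklist (9 pops):
  #1 pop 0: in=000000 → 010110 (no change)
  #2 pop 1: in=000111 → 010111 (was 000010); enqueue []
  #3 pop 2: in=000111 → 000111 (was 000000); enqueue [1]
  #4 pop 3: in=000111 → 100111 (was 000111); enqueue [2]
  #5 pop 4: in=010111 → 111011 (was 000000); enqueue []
  #6 pop 5: in=010111 → 010111 (was 000100); enqueue []
  #7 pop 6: in=000000 → 101011 (was 100010); enqueue []
  #8 pop 1: in=110111 → 010111 (no change)
  #9 pop 2: in=100111 → 000111 (no change)

Fixpoint:
  val[0] = 010110
  val[1] = 010111
  val[2] = 000111
  val[3] = 100111
  val[4] = 111011
  val[5] = 010111
  val[6] = 101011

yes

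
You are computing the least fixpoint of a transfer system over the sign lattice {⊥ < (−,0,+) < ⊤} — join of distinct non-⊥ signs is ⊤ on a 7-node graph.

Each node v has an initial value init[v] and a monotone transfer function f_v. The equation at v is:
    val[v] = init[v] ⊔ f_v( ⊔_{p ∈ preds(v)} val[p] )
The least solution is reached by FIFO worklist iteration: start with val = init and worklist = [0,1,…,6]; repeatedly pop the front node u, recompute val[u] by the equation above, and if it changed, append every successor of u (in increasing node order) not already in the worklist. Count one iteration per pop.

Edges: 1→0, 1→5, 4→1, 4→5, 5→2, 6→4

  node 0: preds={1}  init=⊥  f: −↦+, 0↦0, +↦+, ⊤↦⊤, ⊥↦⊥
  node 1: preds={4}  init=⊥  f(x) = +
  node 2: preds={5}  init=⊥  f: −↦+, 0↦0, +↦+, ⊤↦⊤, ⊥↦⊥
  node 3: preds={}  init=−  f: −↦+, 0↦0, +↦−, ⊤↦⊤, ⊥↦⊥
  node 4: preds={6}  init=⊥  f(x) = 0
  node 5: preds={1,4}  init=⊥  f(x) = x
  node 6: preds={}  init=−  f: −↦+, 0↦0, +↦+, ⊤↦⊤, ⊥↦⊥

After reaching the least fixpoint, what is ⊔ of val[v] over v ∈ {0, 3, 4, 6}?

⊤

Iteration log — 10 steps:
  step 1. node 0  ⊔preds=⊥  new=⊥  stable
  step 2. node 1  ⊔preds=⊥  new=+  old=⊥  +wl: 0
  step 3. node 2  ⊔preds=⊥  new=⊥  stable
  step 4. node 3  ⊔preds=⊥  new=−  stable
  step 5. node 4  ⊔preds=−  new=0  old=⊥  +wl: 1
  step 6. node 5  ⊔preds=⊤  new=⊤  old=⊥  +wl: 2
  step 7. node 6  ⊔preds=⊥  new=−  stable
  step 8. node 0  ⊔preds=+  new=+  old=⊥  +wl: 
  step 9. node 1  ⊔preds=0  new=+  stable
  step 10. node 2  ⊔preds=⊤  new=⊤  old=⊥  +wl: 

Least fixpoint reached:
  node 0: +
  node 1: +
  node 2: ⊤
  node 3: −
  node 4: 0
  node 5: ⊤
  node 6: −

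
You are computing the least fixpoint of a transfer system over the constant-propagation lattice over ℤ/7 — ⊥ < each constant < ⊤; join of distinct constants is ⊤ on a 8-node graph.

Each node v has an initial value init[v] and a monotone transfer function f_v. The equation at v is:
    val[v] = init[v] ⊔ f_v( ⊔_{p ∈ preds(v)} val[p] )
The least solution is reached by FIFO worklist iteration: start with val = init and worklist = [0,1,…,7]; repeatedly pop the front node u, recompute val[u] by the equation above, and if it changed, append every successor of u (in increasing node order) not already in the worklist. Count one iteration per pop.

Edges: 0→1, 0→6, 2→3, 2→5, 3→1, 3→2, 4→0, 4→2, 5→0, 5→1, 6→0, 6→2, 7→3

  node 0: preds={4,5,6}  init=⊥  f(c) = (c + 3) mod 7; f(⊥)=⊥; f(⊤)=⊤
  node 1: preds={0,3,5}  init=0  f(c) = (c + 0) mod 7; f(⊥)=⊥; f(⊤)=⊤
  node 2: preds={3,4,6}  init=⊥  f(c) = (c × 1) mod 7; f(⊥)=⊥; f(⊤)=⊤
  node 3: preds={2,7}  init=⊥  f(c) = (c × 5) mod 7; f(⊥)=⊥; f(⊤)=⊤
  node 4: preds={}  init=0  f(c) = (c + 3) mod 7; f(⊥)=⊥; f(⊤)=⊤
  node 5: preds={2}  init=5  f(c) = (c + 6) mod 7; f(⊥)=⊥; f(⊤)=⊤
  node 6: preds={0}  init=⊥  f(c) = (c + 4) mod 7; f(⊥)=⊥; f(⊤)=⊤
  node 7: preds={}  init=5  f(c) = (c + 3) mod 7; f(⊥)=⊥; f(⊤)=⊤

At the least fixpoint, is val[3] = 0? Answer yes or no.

no

Trace (13 dequeues):
  [1] u=0 | in ⊤ | out ⊤ | prev ⊥ | push {}
  [2] u=1 | in ⊤ | out ⊤ | prev 0 | push {}
  [3] u=2 | in 0 | out 0 | prev ⊥ | push {}
  [4] u=3 | in ⊤ | out ⊤ | prev ⊥ | push {1,2}
  [5] u=4 | in ⊥ | out 0 | ==
  [6] u=5 | in 0 | out ⊤ | prev 5 | push {0}
  [7] u=6 | in ⊤ | out ⊤ | prev ⊥ | push {}
  [8] u=7 | in ⊥ | out 5 | ==
  [9] u=1 | in ⊤ | out ⊤ | ==
  [10] u=2 | in ⊤ | out ⊤ | prev 0 | push {3,5}
  [11] u=0 | in ⊤ | out ⊤ | ==
  [12] u=3 | in ⊤ | out ⊤ | ==
  [13] u=5 | in ⊤ | out ⊤ | ==

Converged values:
  [0] ⊤
  [1] ⊤
  [2] ⊤
  [3] ⊤
  [4] 0
  [5] ⊤
  [6] ⊤
  [7] 5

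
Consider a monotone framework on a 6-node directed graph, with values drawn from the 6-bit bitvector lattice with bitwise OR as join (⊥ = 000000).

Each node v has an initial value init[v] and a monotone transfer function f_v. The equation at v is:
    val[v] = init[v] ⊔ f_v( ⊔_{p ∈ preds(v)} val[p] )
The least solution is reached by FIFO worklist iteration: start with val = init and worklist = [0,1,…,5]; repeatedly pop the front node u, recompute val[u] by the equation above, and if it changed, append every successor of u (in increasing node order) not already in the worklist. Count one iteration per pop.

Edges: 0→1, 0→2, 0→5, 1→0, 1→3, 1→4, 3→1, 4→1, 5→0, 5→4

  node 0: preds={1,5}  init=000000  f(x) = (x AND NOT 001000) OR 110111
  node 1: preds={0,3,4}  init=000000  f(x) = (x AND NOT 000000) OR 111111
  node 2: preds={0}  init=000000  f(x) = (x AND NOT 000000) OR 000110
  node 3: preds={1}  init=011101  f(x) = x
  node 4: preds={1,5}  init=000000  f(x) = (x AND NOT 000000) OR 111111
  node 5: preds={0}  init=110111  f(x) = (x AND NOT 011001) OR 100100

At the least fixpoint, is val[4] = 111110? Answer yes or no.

no

Trace (8 dequeues):
  [1] u=0 | in 110111 | out 110111 | prev 000000 | push {}
  [2] u=1 | in 111111 | out 111111 | prev 000000 | push {0}
  [3] u=2 | in 110111 | out 110111 | prev 000000 | push {}
  [4] u=3 | in 111111 | out 111111 | prev 011101 | push {1}
  [5] u=4 | in 111111 | out 111111 | prev 000000 | push {}
  [6] u=5 | in 110111 | out 110111 | ==
  [7] u=0 | in 111111 | out 110111 | ==
  [8] u=1 | in 111111 | out 111111 | ==

Converged values:
  [0] 110111
  [1] 111111
  [2] 110111
  [3] 111111
  [4] 111111
  [5] 110111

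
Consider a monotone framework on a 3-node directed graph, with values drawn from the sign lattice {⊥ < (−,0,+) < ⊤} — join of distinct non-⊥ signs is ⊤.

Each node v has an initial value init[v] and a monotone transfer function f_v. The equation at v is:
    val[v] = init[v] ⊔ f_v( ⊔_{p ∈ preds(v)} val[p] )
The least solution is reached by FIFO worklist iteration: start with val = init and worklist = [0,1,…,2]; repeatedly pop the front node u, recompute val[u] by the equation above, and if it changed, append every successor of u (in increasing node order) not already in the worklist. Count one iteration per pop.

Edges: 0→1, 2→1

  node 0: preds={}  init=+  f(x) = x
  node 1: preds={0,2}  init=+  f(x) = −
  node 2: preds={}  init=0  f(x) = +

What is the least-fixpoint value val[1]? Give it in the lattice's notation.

⊤

Iteration log — 4 steps:
  step 1. node 0  ⊔preds=⊥  new=+  stable
  step 2. node 1  ⊔preds=⊤  new=⊤  old=+  +wl: 
  step 3. node 2  ⊔preds=⊥  new=⊤  old=0  +wl: 1
  step 4. node 1  ⊔preds=⊤  new=⊤  stable

Least fixpoint reached:
  node 0: +
  node 1: ⊤
  node 2: ⊤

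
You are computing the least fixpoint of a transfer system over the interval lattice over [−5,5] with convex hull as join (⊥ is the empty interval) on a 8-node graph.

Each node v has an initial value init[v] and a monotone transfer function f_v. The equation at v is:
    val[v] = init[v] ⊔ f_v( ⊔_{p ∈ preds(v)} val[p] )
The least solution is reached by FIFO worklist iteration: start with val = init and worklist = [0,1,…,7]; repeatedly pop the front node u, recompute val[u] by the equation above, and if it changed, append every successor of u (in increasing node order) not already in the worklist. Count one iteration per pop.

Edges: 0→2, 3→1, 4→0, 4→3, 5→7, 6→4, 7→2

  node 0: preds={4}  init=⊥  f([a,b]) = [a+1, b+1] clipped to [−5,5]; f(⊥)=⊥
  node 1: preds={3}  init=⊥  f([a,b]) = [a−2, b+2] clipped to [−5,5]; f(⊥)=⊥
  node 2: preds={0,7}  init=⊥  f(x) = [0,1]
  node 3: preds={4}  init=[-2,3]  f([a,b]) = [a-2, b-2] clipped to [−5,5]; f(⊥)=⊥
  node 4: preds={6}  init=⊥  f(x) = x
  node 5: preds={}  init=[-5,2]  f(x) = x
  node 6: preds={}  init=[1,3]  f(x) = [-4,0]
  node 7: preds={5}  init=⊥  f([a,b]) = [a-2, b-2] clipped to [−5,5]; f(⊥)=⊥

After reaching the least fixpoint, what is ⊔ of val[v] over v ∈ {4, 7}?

Worklist (16 pops):
  #1 pop 0: in=⊥ → ⊥ (no change)
  #2 pop 1: in=[-2,3] → [-4,5] (was ⊥); enqueue []
  #3 pop 2: in=⊥ → [0,1] (was ⊥); enqueue []
  #4 pop 3: in=⊥ → [-2,3] (no change)
  #5 pop 4: in=[1,3] → [1,3] (was ⊥); enqueue [0,3]
  #6 pop 5: in=⊥ → [-5,2] (no change)
  #7 pop 6: in=⊥ → [-4,3] (was [1,3]); enqueue [4]
  #8 pop 7: in=[-5,2] → [-5,0] (was ⊥); enqueue [2]
  #9 pop 0: in=[1,3] → [2,4] (was ⊥); enqueue []
  #10 pop 3: in=[1,3] → [-2,3] (no change)
  #11 pop 4: in=[-4,3] → [-4,3] (was [1,3]); enqueue [0,3]
  #12 pop 2: in=[-5,4] → [0,1] (no change)
  #13 pop 0: in=[-4,3] → [-3,4] (was [2,4]); enqueue [2]
  #14 pop 3: in=[-4,3] → [-5,3] (was [-2,3]); enqueue [1]
  #15 pop 2: in=[-5,4] → [0,1] (no change)
  #16 pop 1: in=[-5,3] → [-5,5] (was [-4,5]); enqueue []

Fixpoint:
  val[0] = [-3,4]
  val[1] = [-5,5]
  val[2] = [0,1]
  val[3] = [-5,3]
  val[4] = [-4,3]
  val[5] = [-5,2]
  val[6] = [-4,3]
  val[7] = [-5,0]

[-5,3]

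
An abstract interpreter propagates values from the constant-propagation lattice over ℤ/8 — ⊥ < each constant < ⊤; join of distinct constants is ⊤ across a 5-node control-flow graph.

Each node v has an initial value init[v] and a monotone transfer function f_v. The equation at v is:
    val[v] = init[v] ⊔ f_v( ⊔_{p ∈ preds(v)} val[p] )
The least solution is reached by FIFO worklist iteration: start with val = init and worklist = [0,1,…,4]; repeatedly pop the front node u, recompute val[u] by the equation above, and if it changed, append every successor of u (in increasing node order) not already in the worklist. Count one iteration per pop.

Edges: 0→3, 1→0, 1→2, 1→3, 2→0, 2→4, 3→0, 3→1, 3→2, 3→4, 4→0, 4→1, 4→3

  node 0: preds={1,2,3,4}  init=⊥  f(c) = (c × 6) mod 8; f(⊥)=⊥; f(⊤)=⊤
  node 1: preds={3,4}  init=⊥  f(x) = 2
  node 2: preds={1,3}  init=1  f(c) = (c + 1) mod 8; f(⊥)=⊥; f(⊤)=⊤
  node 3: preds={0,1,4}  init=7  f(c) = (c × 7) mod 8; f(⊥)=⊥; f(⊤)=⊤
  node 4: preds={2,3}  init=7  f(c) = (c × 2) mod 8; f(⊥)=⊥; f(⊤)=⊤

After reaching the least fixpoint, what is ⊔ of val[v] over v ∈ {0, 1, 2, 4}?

⊤

Worklist (9 pops):
  #1 pop 0: in=⊤ → ⊤ (was ⊥); enqueue []
  #2 pop 1: in=7 → 2 (was ⊥); enqueue [0]
  #3 pop 2: in=⊤ → ⊤ (was 1); enqueue []
  #4 pop 3: in=⊤ → ⊤ (was 7); enqueue [1,2]
  #5 pop 4: in=⊤ → ⊤ (was 7); enqueue [3]
  #6 pop 0: in=⊤ → ⊤ (no change)
  #7 pop 1: in=⊤ → 2 (no change)
  #8 pop 2: in=⊤ → ⊤ (no change)
  #9 pop 3: in=⊤ → ⊤ (no change)

Fixpoint:
  val[0] = ⊤
  val[1] = 2
  val[2] = ⊤
  val[3] = ⊤
  val[4] = ⊤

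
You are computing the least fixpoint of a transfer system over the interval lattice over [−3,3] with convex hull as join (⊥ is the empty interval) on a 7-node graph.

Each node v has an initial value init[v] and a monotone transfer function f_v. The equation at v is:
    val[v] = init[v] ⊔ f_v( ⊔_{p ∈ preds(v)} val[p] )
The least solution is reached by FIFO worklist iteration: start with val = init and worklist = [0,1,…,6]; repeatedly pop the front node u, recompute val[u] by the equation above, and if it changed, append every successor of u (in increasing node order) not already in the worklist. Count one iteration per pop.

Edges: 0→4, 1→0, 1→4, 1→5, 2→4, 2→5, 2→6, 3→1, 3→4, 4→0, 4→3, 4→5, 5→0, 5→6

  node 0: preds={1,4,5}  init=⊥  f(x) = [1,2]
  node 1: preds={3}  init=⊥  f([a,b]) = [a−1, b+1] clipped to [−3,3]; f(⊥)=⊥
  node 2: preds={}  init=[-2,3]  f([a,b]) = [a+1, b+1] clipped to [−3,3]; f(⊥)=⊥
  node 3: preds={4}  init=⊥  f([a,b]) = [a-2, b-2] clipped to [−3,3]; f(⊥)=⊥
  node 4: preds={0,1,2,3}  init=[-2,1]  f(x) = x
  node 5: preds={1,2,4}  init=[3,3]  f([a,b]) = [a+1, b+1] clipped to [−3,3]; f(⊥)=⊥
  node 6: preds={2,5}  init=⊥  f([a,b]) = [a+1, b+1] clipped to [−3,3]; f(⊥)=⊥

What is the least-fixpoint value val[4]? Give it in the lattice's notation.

Worklist (16 pops):
  #1 pop 0: in=[-2,3] → [1,2] (was ⊥); enqueue []
  #2 pop 1: in=⊥ → ⊥ (no change)
  #3 pop 2: in=⊥ → [-2,3] (no change)
  #4 pop 3: in=[-2,1] → [-3,-1] (was ⊥); enqueue [1]
  #5 pop 4: in=[-3,3] → [-3,3] (was [-2,1]); enqueue [0,3]
  #6 pop 5: in=[-3,3] → [-2,3] (was [3,3]); enqueue []
  #7 pop 6: in=[-2,3] → [-1,3] (was ⊥); enqueue []
  #8 pop 1: in=[-3,-1] → [-3,0] (was ⊥); enqueue [4,5]
  #9 pop 0: in=[-3,3] → [1,2] (no change)
  #10 pop 3: in=[-3,3] → [-3,1] (was [-3,-1]); enqueue [1]
  #11 pop 4: in=[-3,3] → [-3,3] (no change)
  #12 pop 5: in=[-3,3] → [-2,3] (no change)
  #13 pop 1: in=[-3,1] → [-3,2] (was [-3,0]); enqueue [0,4,5]
  #14 pop 0: in=[-3,3] → [1,2] (no change)
  #15 pop 4: in=[-3,3] → [-3,3] (no change)
  #16 pop 5: in=[-3,3] → [-2,3] (no change)

Fixpoint:
  val[0] = [1,2]
  val[1] = [-3,2]
  val[2] = [-2,3]
  val[3] = [-3,1]
  val[4] = [-3,3]
  val[5] = [-2,3]
  val[6] = [-1,3]

[-3,3]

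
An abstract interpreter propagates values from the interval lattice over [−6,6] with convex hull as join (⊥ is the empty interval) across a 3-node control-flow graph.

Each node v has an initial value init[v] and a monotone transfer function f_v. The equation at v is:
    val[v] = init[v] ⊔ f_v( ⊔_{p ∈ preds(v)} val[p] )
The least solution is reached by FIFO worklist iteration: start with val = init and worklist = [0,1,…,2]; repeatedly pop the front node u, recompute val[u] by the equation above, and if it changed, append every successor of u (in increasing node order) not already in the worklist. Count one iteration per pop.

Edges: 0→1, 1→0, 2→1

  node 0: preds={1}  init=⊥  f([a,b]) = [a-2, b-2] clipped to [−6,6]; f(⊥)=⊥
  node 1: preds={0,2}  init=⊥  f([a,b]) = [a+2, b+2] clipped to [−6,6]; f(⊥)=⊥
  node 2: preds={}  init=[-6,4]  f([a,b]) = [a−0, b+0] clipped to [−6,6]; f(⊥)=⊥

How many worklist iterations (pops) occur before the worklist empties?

Worklist (5 pops):
  #1 pop 0: in=⊥ → ⊥ (no change)
  #2 pop 1: in=[-6,4] → [-4,6] (was ⊥); enqueue [0]
  #3 pop 2: in=⊥ → [-6,4] (no change)
  #4 pop 0: in=[-4,6] → [-6,4] (was ⊥); enqueue [1]
  #5 pop 1: in=[-6,4] → [-4,6] (no change)

Fixpoint:
  val[0] = [-6,4]
  val[1] = [-4,6]
  val[2] = [-6,4]

5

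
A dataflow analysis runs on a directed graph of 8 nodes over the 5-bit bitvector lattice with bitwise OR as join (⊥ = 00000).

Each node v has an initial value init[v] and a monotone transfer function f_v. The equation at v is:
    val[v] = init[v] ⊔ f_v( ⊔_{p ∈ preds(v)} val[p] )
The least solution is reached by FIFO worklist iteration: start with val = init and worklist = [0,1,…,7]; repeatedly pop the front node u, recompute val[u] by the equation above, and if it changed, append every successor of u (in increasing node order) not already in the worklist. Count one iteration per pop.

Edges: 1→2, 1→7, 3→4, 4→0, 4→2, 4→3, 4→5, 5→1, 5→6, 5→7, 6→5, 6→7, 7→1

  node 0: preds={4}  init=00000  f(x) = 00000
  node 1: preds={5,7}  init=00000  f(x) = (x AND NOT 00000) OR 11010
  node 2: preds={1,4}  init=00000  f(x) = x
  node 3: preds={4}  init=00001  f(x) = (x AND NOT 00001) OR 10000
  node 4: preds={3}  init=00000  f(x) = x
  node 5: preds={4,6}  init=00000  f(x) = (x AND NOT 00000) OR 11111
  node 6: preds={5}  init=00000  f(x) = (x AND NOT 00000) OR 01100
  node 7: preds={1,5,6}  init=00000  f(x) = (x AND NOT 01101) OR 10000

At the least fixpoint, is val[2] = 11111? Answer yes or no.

yes

Trace (15 dequeues):
  [1] u=0 | in 00000 | out 00000 | ==
  [2] u=1 | in 00000 | out 11010 | prev 00000 | push {}
  [3] u=2 | in 11010 | out 11010 | prev 00000 | push {}
  [4] u=3 | in 00000 | out 10001 | prev 00001 | push {}
  [5] u=4 | in 10001 | out 10001 | prev 00000 | push {0,2,3}
  [6] u=5 | in 10001 | out 11111 | prev 00000 | push {1}
  [7] u=6 | in 11111 | out 11111 | prev 00000 | push {5}
  [8] u=7 | in 11111 | out 10010 | prev 00000 | push {}
  [9] u=0 | in 10001 | out 00000 | ==
  [10] u=2 | in 11011 | out 11011 | prev 11010 | push {}
  [11] u=3 | in 10001 | out 10001 | ==
  [12] u=1 | in 11111 | out 11111 | prev 11010 | push {2,7}
  [13] u=5 | in 11111 | out 11111 | ==
  [14] u=2 | in 11111 | out 11111 | prev 11011 | push {}
  [15] u=7 | in 11111 | out 10010 | ==

Converged values:
  [0] 00000
  [1] 11111
  [2] 11111
  [3] 10001
  [4] 10001
  [5] 11111
  [6] 11111
  [7] 10010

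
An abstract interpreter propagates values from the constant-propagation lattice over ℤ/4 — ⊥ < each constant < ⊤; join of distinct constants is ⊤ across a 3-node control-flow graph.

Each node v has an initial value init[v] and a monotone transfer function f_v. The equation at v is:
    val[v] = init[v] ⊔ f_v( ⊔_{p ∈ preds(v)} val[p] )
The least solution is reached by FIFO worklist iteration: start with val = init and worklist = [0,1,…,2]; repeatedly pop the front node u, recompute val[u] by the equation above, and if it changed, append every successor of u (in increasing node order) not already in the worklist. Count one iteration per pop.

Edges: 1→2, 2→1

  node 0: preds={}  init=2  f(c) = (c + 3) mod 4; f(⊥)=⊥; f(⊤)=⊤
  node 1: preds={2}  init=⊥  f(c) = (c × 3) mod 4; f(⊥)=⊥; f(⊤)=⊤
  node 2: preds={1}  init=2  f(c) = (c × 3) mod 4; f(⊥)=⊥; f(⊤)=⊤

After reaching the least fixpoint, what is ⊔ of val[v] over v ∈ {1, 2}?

Worklist (3 pops):
  #1 pop 0: in=⊥ → 2 (no change)
  #2 pop 1: in=2 → 2 (was ⊥); enqueue []
  #3 pop 2: in=2 → 2 (no change)

Fixpoint:
  val[0] = 2
  val[1] = 2
  val[2] = 2

2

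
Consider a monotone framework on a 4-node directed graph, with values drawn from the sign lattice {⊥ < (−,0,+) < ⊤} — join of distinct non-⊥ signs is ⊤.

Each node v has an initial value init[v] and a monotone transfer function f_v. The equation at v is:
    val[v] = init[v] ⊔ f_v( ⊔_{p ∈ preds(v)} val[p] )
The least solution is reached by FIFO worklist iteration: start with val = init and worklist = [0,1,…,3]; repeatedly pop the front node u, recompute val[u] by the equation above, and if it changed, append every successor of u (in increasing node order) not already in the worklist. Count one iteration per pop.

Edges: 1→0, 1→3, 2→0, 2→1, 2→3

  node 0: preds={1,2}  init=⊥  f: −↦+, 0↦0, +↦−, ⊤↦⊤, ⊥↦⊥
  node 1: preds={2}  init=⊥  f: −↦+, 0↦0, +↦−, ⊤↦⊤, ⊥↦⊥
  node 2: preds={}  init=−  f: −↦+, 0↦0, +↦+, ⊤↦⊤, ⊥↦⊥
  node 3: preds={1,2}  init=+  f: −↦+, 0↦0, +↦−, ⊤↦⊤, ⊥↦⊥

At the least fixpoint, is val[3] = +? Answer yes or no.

Worklist (5 pops):
  #1 pop 0: in=− → + (was ⊥); enqueue []
  #2 pop 1: in=− → + (was ⊥); enqueue [0]
  #3 pop 2: in=⊥ → − (no change)
  #4 pop 3: in=⊤ → ⊤ (was +); enqueue []
  #5 pop 0: in=⊤ → ⊤ (was +); enqueue []

Fixpoint:
  val[0] = ⊤
  val[1] = +
  val[2] = −
  val[3] = ⊤

no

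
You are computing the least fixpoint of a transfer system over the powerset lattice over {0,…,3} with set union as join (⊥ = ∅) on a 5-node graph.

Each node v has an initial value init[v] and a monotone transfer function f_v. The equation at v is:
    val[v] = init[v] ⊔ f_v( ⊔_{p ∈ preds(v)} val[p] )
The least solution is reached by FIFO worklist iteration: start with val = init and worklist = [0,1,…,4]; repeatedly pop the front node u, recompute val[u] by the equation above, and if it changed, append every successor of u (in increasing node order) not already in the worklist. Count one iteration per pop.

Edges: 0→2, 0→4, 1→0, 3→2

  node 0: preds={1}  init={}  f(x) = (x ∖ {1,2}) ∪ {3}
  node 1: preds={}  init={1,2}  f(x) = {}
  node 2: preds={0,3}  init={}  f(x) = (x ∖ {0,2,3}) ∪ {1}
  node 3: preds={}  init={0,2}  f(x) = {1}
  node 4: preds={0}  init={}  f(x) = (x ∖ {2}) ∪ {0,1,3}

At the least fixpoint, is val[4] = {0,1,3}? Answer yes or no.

Iteration log — 6 steps:
  step 1. node 0  ⊔preds={1,2}  new={3}  old={}  +wl: 
  step 2. node 1  ⊔preds={}  new={1,2}  stable
  step 3. node 2  ⊔preds={0,2,3}  new={1}  old={}  +wl: 
  step 4. node 3  ⊔preds={}  new={0,1,2}  old={0,2}  +wl: 2
  step 5. node 4  ⊔preds={3}  new={0,1,3}  old={}  +wl: 
  step 6. node 2  ⊔preds={0,1,2,3}  new={1}  stable

Least fixpoint reached:
  node 0: {3}
  node 1: {1,2}
  node 2: {1}
  node 3: {0,1,2}
  node 4: {0,1,3}

yes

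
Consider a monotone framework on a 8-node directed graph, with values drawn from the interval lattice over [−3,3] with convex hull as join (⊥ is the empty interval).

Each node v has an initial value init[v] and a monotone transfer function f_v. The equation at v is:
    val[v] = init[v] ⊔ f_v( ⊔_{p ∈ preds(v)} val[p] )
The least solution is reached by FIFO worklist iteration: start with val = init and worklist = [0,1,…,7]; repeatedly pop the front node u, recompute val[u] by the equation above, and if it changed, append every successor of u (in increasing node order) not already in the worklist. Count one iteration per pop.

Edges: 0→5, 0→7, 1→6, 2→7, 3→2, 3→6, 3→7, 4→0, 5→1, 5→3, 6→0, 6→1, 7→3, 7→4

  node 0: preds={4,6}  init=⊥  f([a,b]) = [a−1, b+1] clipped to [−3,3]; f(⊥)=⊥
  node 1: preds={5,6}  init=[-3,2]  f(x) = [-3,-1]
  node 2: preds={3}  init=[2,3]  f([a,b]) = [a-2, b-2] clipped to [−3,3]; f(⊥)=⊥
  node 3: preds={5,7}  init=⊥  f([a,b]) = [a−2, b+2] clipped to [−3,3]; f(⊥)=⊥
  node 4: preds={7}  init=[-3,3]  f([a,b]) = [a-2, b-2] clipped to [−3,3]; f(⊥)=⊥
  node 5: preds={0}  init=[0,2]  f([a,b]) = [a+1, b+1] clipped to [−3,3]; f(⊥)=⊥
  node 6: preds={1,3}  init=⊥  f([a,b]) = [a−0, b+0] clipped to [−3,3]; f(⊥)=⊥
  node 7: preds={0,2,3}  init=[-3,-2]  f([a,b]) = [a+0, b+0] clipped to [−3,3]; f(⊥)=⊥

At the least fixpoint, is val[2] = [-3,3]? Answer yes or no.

yes

Iteration log — 14 steps:
  step 1. node 0  ⊔preds=[-3,3]  new=[-3,3]  old=⊥  +wl: 
  step 2. node 1  ⊔preds=[0,2]  new=[-3,2]  stable
  step 3. node 2  ⊔preds=⊥  new=[2,3]  stable
  step 4. node 3  ⊔preds=[-3,2]  new=[-3,3]  old=⊥  +wl: 2
  step 5. node 4  ⊔preds=[-3,-2]  new=[-3,3]  stable
  step 6. node 5  ⊔preds=[-3,3]  new=[-2,3]  old=[0,2]  +wl: 1,3
  step 7. node 6  ⊔preds=[-3,3]  new=[-3,3]  old=⊥  +wl: 0
  step 8. node 7  ⊔preds=[-3,3]  new=[-3,3]  old=[-3,-2]  +wl: 4
  step 9. node 2  ⊔preds=[-3,3]  new=[-3,3]  old=[2,3]  +wl: 7
  step 10. node 1  ⊔preds=[-3,3]  new=[-3,2]  stable
  step 11. node 3  ⊔preds=[-3,3]  new=[-3,3]  stable
  step 12. node 0  ⊔preds=[-3,3]  new=[-3,3]  stable
  step 13. node 4  ⊔preds=[-3,3]  new=[-3,3]  stable
  step 14. node 7  ⊔preds=[-3,3]  new=[-3,3]  stable

Least fixpoint reached:
  node 0: [-3,3]
  node 1: [-3,2]
  node 2: [-3,3]
  node 3: [-3,3]
  node 4: [-3,3]
  node 5: [-2,3]
  node 6: [-3,3]
  node 7: [-3,3]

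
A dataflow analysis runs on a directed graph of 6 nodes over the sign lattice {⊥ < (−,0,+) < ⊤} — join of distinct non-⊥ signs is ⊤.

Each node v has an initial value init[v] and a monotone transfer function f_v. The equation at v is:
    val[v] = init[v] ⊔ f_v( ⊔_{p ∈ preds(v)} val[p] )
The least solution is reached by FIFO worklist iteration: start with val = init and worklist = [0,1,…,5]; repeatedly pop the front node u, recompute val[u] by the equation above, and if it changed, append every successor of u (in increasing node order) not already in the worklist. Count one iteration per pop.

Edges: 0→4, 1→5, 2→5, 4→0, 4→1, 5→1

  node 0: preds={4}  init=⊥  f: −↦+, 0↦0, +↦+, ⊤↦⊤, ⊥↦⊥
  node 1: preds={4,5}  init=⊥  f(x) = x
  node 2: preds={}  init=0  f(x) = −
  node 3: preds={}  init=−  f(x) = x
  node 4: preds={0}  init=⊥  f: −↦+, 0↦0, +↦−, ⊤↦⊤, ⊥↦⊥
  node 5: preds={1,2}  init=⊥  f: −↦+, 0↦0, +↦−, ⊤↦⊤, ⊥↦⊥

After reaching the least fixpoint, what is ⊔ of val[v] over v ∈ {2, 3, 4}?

⊤

Worklist (8 pops):
  #1 pop 0: in=⊥ → ⊥ (no change)
  #2 pop 1: in=⊥ → ⊥ (no change)
  #3 pop 2: in=⊥ → ⊤ (was 0); enqueue []
  #4 pop 3: in=⊥ → − (no change)
  #5 pop 4: in=⊥ → ⊥ (no change)
  #6 pop 5: in=⊤ → ⊤ (was ⊥); enqueue [1]
  #7 pop 1: in=⊤ → ⊤ (was ⊥); enqueue [5]
  #8 pop 5: in=⊤ → ⊤ (no change)

Fixpoint:
  val[0] = ⊥
  val[1] = ⊤
  val[2] = ⊤
  val[3] = −
  val[4] = ⊥
  val[5] = ⊤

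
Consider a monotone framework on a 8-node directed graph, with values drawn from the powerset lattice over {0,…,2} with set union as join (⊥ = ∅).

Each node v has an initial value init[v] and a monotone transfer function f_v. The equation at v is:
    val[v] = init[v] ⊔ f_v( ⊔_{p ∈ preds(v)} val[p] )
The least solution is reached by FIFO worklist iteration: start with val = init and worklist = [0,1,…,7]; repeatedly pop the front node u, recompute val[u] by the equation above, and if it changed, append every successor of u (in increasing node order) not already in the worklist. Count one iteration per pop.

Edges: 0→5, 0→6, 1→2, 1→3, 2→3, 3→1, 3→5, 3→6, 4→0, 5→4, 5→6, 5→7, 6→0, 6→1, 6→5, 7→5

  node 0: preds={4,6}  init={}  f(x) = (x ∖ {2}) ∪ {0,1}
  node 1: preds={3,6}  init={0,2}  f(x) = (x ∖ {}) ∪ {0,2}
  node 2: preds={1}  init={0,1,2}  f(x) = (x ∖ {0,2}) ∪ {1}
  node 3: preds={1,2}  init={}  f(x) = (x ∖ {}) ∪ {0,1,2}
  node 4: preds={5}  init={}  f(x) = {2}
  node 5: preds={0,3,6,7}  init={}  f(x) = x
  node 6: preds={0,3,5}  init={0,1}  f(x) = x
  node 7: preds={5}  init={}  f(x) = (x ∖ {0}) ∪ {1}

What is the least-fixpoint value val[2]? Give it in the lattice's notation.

Trace (12 dequeues):
  [1] u=0 | in {0,1} | out {0,1} | prev {} | push {}
  [2] u=1 | in {0,1} | out {0,1,2} | prev {0,2} | push {}
  [3] u=2 | in {0,1,2} | out {0,1,2} | ==
  [4] u=3 | in {0,1,2} | out {0,1,2} | prev {} | push {1}
  [5] u=4 | in {} | out {2} | prev {} | push {0}
  [6] u=5 | in {0,1,2} | out {0,1,2} | prev {} | push {4}
  [7] u=6 | in {0,1,2} | out {0,1,2} | prev {0,1} | push {5}
  [8] u=7 | in {0,1,2} | out {1,2} | prev {} | push {}
  [9] u=1 | in {0,1,2} | out {0,1,2} | ==
  [10] u=0 | in {0,1,2} | out {0,1} | ==
  [11] u=4 | in {0,1,2} | out {2} | ==
  [12] u=5 | in {0,1,2} | out {0,1,2} | ==

Converged values:
  [0] {0,1}
  [1] {0,1,2}
  [2] {0,1,2}
  [3] {0,1,2}
  [4] {2}
  [5] {0,1,2}
  [6] {0,1,2}
  [7] {1,2}

{0,1,2}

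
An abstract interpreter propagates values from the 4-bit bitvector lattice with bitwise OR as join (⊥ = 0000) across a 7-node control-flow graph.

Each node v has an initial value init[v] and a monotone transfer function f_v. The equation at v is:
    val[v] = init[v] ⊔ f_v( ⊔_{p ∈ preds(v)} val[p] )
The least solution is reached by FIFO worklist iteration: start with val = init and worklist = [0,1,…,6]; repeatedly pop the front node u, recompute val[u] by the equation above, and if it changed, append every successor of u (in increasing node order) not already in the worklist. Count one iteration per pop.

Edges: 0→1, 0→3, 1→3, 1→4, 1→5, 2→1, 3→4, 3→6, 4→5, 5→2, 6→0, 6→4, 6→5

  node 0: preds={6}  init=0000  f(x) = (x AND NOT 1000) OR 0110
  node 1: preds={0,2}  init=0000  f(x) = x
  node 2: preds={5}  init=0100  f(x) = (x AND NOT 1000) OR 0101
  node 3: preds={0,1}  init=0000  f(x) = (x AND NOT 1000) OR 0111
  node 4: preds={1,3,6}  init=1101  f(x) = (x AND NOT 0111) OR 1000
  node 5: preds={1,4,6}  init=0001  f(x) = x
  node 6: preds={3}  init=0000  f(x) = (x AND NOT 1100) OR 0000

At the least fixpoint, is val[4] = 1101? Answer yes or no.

yes

Iteration log — 14 steps:
  step 1. node 0  ⊔preds=0000  new=0110  old=0000  +wl: 
  step 2. node 1  ⊔preds=0110  new=0110  old=0000  +wl: 
  step 3. node 2  ⊔preds=0001  new=0101  old=0100  +wl: 1
  step 4. node 3  ⊔preds=0110  new=0111  old=0000  +wl: 
  step 5. node 4  ⊔preds=0111  new=1101  stable
  step 6. node 5  ⊔preds=1111  new=1111  old=0001  +wl: 2
  step 7. node 6  ⊔preds=0111  new=0011  old=0000  +wl: 0,4,5
  step 8. node 1  ⊔preds=0111  new=0111  old=0110  +wl: 3
  step 9. node 2  ⊔preds=1111  new=0111  old=0101  +wl: 1
  step 10. node 0  ⊔preds=0011  new=0111  old=0110  +wl: 
  step 11. node 4  ⊔preds=0111  new=1101  stable
  step 12. node 5  ⊔preds=1111  new=1111  stable
  step 13. node 3  ⊔preds=0111  new=0111  stable
  step 14. node 1  ⊔preds=0111  new=0111  stable

Least fixpoint reached:
  node 0: 0111
  node 1: 0111
  node 2: 0111
  node 3: 0111
  node 4: 1101
  node 5: 1111
  node 6: 0011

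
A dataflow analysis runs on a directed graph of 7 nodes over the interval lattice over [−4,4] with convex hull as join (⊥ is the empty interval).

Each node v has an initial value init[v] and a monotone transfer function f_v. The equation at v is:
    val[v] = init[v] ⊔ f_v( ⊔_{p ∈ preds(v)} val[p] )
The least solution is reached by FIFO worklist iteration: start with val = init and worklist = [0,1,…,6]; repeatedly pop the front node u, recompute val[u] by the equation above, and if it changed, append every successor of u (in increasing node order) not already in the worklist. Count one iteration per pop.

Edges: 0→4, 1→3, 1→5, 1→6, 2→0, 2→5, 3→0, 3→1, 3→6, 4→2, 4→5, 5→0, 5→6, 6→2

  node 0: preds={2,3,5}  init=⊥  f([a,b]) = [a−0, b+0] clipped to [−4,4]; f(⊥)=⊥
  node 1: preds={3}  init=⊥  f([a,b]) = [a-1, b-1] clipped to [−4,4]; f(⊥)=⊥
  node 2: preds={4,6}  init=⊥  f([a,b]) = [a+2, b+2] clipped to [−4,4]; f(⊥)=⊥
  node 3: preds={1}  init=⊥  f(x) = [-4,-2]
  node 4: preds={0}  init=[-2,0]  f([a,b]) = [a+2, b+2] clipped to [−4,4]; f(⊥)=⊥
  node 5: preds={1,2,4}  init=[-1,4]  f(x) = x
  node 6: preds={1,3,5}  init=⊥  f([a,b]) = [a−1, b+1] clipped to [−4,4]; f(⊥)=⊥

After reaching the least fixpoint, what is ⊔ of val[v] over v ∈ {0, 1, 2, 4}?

[-4,4]

Iteration log — 15 steps:
  step 1. node 0  ⊔preds=[-1,4]  new=[-1,4]  old=⊥  +wl: 
  step 2. node 1  ⊔preds=⊥  new=⊥  stable
  step 3. node 2  ⊔preds=[-2,0]  new=[0,2]  old=⊥  +wl: 0
  step 4. node 3  ⊔preds=⊥  new=[-4,-2]  old=⊥  +wl: 1
  step 5. node 4  ⊔preds=[-1,4]  new=[-2,4]  old=[-2,0]  +wl: 2
  step 6. node 5  ⊔preds=[-2,4]  new=[-2,4]  old=[-1,4]  +wl: 
  step 7. node 6  ⊔preds=[-4,4]  new=[-4,4]  old=⊥  +wl: 
  step 8. node 0  ⊔preds=[-4,4]  new=[-4,4]  old=[-1,4]  +wl: 4
  step 9. node 1  ⊔preds=[-4,-2]  new=[-4,-3]  old=⊥  +wl: 3,5,6
  step 10. node 2  ⊔preds=[-4,4]  new=[-2,4]  old=[0,2]  +wl: 0
  step 11. node 4  ⊔preds=[-4,4]  new=[-2,4]  stable
  step 12. node 3  ⊔preds=[-4,-3]  new=[-4,-2]  stable
  step 13. node 5  ⊔preds=[-4,4]  new=[-4,4]  old=[-2,4]  +wl: 
  step 14. node 6  ⊔preds=[-4,4]  new=[-4,4]  stable
  step 15. node 0  ⊔preds=[-4,4]  new=[-4,4]  stable

Least fixpoint reached:
  node 0: [-4,4]
  node 1: [-4,-3]
  node 2: [-2,4]
  node 3: [-4,-2]
  node 4: [-2,4]
  node 5: [-4,4]
  node 6: [-4,4]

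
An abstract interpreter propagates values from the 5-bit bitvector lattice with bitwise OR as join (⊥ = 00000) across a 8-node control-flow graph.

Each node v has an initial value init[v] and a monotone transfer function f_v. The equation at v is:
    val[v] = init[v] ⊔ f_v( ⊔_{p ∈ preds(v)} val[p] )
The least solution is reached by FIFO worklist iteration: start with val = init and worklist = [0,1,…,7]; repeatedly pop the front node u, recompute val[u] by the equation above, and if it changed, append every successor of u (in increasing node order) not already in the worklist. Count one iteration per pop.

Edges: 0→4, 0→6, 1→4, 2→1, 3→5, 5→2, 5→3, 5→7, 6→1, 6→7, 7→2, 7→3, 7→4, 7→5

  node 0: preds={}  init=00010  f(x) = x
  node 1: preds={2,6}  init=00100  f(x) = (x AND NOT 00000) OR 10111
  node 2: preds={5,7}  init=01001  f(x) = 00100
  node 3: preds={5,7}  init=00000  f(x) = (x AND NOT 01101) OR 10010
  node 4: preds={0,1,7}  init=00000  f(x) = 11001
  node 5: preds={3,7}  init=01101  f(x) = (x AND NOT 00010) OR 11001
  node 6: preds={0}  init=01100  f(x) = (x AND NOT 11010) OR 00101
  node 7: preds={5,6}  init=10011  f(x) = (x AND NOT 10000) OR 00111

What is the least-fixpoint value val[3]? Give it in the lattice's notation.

10010

Trace (13 dequeues):
  [1] u=0 | in 00000 | out 00010 | ==
  [2] u=1 | in 01101 | out 11111 | prev 00100 | push {}
  [3] u=2 | in 11111 | out 01101 | prev 01001 | push {1}
  [4] u=3 | in 11111 | out 10010 | prev 00000 | push {}
  [5] u=4 | in 11111 | out 11001 | prev 00000 | push {}
  [6] u=5 | in 10011 | out 11101 | prev 01101 | push {2,3}
  [7] u=6 | in 00010 | out 01101 | prev 01100 | push {}
  [8] u=7 | in 11101 | out 11111 | prev 10011 | push {4,5}
  [9] u=1 | in 01101 | out 11111 | ==
  [10] u=2 | in 11111 | out 01101 | ==
  [11] u=3 | in 11111 | out 10010 | ==
  [12] u=4 | in 11111 | out 11001 | ==
  [13] u=5 | in 11111 | out 11101 | ==

Converged values:
  [0] 00010
  [1] 11111
  [2] 01101
  [3] 10010
  [4] 11001
  [5] 11101
  [6] 01101
  [7] 11111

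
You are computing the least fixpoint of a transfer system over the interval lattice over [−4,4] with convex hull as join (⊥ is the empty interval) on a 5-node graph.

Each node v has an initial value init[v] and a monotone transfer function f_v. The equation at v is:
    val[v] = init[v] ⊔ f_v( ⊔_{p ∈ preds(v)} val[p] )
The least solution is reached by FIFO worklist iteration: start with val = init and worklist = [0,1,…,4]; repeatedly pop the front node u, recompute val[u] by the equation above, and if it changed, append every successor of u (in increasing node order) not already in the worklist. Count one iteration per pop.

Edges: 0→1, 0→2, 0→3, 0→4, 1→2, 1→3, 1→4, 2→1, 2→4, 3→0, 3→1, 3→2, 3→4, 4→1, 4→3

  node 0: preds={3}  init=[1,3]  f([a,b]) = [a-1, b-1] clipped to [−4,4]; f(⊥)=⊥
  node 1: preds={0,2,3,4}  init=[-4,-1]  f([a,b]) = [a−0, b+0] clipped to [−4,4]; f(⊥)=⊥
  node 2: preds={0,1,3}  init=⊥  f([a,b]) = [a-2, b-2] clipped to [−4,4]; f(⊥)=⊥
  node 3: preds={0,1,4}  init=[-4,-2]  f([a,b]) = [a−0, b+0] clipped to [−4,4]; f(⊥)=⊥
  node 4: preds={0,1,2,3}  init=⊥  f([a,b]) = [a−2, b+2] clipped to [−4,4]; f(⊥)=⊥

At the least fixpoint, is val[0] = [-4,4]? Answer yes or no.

no

Iteration log — 13 steps:
  step 1. node 0  ⊔preds=[-4,-2]  new=[-4,3]  old=[1,3]  +wl: 
  step 2. node 1  ⊔preds=[-4,3]  new=[-4,3]  old=[-4,-1]  +wl: 
  step 3. node 2  ⊔preds=[-4,3]  new=[-4,1]  old=⊥  +wl: 1
  step 4. node 3  ⊔preds=[-4,3]  new=[-4,3]  old=[-4,-2]  +wl: 0,2
  step 5. node 4  ⊔preds=[-4,3]  new=[-4,4]  old=⊥  +wl: 3
  step 6. node 1  ⊔preds=[-4,4]  new=[-4,4]  old=[-4,3]  +wl: 4
  step 7. node 0  ⊔preds=[-4,3]  new=[-4,3]  stable
  step 8. node 2  ⊔preds=[-4,4]  new=[-4,2]  old=[-4,1]  +wl: 1
  step 9. node 3  ⊔preds=[-4,4]  new=[-4,4]  old=[-4,3]  +wl: 0,2
  step 10. node 4  ⊔preds=[-4,4]  new=[-4,4]  stable
  step 11. node 1  ⊔preds=[-4,4]  new=[-4,4]  stable
  step 12. node 0  ⊔preds=[-4,4]  new=[-4,3]  stable
  step 13. node 2  ⊔preds=[-4,4]  new=[-4,2]  stable

Least fixpoint reached:
  node 0: [-4,3]
  node 1: [-4,4]
  node 2: [-4,2]
  node 3: [-4,4]
  node 4: [-4,4]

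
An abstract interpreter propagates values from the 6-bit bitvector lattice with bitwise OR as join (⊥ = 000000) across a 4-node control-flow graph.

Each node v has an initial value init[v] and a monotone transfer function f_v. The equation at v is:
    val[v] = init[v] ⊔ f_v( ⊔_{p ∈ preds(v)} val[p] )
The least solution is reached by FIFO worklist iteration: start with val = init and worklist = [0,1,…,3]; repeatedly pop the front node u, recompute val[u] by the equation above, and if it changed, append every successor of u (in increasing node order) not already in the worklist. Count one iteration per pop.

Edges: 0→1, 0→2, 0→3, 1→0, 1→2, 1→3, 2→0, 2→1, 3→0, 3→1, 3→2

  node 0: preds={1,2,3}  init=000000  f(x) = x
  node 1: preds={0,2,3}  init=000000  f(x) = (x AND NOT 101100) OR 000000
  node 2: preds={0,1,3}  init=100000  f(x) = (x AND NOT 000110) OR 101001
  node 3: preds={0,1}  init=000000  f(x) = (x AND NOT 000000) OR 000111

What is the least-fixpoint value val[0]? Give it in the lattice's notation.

101111

Worklist (11 pops):
  #1 pop 0: in=100000 → 100000 (was 000000); enqueue []
  #2 pop 1: in=100000 → 000000 (no change)
  #3 pop 2: in=100000 → 101001 (was 100000); enqueue [0,1]
  #4 pop 3: in=100000 → 100111 (was 000000); enqueue [2]
  #5 pop 0: in=101111 → 101111 (was 100000); enqueue [3]
  #6 pop 1: in=101111 → 000011 (was 000000); enqueue [0]
  #7 pop 2: in=101111 → 101001 (no change)
  #8 pop 3: in=101111 → 101111 (was 100111); enqueue [1,2]
  #9 pop 0: in=101111 → 101111 (no change)
  #10 pop 1: in=101111 → 000011 (no change)
  #11 pop 2: in=101111 → 101001 (no change)

Fixpoint:
  val[0] = 101111
  val[1] = 000011
  val[2] = 101001
  val[3] = 101111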